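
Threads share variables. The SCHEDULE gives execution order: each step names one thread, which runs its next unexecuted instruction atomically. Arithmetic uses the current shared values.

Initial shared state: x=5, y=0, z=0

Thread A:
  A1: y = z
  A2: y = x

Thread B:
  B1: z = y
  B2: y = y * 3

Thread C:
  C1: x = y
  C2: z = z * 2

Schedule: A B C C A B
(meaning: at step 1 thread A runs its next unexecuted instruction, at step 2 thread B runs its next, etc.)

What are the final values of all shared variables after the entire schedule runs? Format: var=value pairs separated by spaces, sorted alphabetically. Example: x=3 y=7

Answer: x=0 y=0 z=0

Derivation:
Step 1: thread A executes A1 (y = z). Shared: x=5 y=0 z=0. PCs: A@1 B@0 C@0
Step 2: thread B executes B1 (z = y). Shared: x=5 y=0 z=0. PCs: A@1 B@1 C@0
Step 3: thread C executes C1 (x = y). Shared: x=0 y=0 z=0. PCs: A@1 B@1 C@1
Step 4: thread C executes C2 (z = z * 2). Shared: x=0 y=0 z=0. PCs: A@1 B@1 C@2
Step 5: thread A executes A2 (y = x). Shared: x=0 y=0 z=0. PCs: A@2 B@1 C@2
Step 6: thread B executes B2 (y = y * 3). Shared: x=0 y=0 z=0. PCs: A@2 B@2 C@2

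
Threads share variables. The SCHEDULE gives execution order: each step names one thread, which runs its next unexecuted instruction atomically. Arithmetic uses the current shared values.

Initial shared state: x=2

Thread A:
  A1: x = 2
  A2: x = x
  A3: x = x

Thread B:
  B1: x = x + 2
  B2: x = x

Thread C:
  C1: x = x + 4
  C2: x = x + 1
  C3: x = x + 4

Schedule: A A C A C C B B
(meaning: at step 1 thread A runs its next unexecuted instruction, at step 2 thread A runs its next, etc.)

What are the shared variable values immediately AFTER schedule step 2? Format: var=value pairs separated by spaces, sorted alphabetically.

Answer: x=2

Derivation:
Step 1: thread A executes A1 (x = 2). Shared: x=2. PCs: A@1 B@0 C@0
Step 2: thread A executes A2 (x = x). Shared: x=2. PCs: A@2 B@0 C@0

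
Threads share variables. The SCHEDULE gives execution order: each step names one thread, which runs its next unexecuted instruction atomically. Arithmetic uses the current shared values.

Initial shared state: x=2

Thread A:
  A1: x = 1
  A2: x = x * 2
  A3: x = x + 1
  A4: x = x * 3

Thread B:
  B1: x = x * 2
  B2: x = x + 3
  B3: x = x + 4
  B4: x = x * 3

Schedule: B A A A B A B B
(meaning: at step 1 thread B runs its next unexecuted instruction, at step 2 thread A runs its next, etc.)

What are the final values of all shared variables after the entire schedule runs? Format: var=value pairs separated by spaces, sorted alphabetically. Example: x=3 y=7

Answer: x=66

Derivation:
Step 1: thread B executes B1 (x = x * 2). Shared: x=4. PCs: A@0 B@1
Step 2: thread A executes A1 (x = 1). Shared: x=1. PCs: A@1 B@1
Step 3: thread A executes A2 (x = x * 2). Shared: x=2. PCs: A@2 B@1
Step 4: thread A executes A3 (x = x + 1). Shared: x=3. PCs: A@3 B@1
Step 5: thread B executes B2 (x = x + 3). Shared: x=6. PCs: A@3 B@2
Step 6: thread A executes A4 (x = x * 3). Shared: x=18. PCs: A@4 B@2
Step 7: thread B executes B3 (x = x + 4). Shared: x=22. PCs: A@4 B@3
Step 8: thread B executes B4 (x = x * 3). Shared: x=66. PCs: A@4 B@4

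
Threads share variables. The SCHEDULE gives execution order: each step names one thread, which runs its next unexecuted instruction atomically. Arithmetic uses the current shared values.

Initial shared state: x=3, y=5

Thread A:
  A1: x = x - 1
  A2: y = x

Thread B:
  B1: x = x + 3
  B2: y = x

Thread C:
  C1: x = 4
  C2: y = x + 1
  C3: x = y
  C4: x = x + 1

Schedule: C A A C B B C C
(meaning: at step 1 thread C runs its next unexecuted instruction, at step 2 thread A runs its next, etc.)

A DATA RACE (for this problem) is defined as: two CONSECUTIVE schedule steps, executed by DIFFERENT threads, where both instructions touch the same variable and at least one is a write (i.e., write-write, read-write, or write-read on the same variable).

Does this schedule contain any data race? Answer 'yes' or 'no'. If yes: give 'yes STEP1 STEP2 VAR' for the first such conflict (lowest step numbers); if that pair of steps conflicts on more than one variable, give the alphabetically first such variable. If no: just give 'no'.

Steps 1,2: C(x = 4) vs A(x = x - 1). RACE on x (W-W).
Steps 2,3: same thread (A). No race.
Steps 3,4: A(y = x) vs C(y = x + 1). RACE on y (W-W).
Steps 4,5: C(y = x + 1) vs B(x = x + 3). RACE on x (R-W).
Steps 5,6: same thread (B). No race.
Steps 6,7: B(y = x) vs C(x = y). RACE on x (R-W), y (W-R). Multiple vars; alphabetically first is x.
Steps 7,8: same thread (C). No race.
First conflict at steps 1,2.

Answer: yes 1 2 x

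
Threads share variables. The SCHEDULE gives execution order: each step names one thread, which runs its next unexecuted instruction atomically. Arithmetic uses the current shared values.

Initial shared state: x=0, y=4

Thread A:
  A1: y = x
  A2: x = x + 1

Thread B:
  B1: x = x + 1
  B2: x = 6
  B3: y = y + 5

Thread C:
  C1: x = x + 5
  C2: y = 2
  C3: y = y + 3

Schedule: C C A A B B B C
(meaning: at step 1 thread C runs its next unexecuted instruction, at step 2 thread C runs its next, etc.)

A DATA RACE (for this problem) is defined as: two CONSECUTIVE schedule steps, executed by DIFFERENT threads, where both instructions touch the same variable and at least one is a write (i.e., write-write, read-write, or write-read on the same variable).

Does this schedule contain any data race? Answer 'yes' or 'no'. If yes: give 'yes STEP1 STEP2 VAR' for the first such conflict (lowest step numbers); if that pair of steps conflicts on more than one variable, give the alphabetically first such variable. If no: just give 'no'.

Steps 1,2: same thread (C). No race.
Steps 2,3: C(y = 2) vs A(y = x). RACE on y (W-W).
Steps 3,4: same thread (A). No race.
Steps 4,5: A(x = x + 1) vs B(x = x + 1). RACE on x (W-W).
Steps 5,6: same thread (B). No race.
Steps 6,7: same thread (B). No race.
Steps 7,8: B(y = y + 5) vs C(y = y + 3). RACE on y (W-W).
First conflict at steps 2,3.

Answer: yes 2 3 y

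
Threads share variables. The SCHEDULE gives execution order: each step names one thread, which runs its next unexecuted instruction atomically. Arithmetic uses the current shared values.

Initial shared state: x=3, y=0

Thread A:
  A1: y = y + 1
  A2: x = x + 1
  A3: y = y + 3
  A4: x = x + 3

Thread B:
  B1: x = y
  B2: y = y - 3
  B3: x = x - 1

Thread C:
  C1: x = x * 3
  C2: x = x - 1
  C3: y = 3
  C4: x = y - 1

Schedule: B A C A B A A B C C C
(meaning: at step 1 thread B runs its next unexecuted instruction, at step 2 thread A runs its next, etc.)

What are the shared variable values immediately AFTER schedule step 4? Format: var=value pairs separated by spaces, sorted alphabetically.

Step 1: thread B executes B1 (x = y). Shared: x=0 y=0. PCs: A@0 B@1 C@0
Step 2: thread A executes A1 (y = y + 1). Shared: x=0 y=1. PCs: A@1 B@1 C@0
Step 3: thread C executes C1 (x = x * 3). Shared: x=0 y=1. PCs: A@1 B@1 C@1
Step 4: thread A executes A2 (x = x + 1). Shared: x=1 y=1. PCs: A@2 B@1 C@1

Answer: x=1 y=1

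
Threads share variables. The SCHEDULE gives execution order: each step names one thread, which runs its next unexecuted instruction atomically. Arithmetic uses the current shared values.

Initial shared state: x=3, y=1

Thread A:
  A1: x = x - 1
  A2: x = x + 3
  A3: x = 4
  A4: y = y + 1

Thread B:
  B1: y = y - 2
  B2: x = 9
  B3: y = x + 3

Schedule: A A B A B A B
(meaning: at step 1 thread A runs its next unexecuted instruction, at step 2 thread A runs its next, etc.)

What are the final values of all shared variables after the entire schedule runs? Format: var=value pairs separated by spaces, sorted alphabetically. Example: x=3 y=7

Step 1: thread A executes A1 (x = x - 1). Shared: x=2 y=1. PCs: A@1 B@0
Step 2: thread A executes A2 (x = x + 3). Shared: x=5 y=1. PCs: A@2 B@0
Step 3: thread B executes B1 (y = y - 2). Shared: x=5 y=-1. PCs: A@2 B@1
Step 4: thread A executes A3 (x = 4). Shared: x=4 y=-1. PCs: A@3 B@1
Step 5: thread B executes B2 (x = 9). Shared: x=9 y=-1. PCs: A@3 B@2
Step 6: thread A executes A4 (y = y + 1). Shared: x=9 y=0. PCs: A@4 B@2
Step 7: thread B executes B3 (y = x + 3). Shared: x=9 y=12. PCs: A@4 B@3

Answer: x=9 y=12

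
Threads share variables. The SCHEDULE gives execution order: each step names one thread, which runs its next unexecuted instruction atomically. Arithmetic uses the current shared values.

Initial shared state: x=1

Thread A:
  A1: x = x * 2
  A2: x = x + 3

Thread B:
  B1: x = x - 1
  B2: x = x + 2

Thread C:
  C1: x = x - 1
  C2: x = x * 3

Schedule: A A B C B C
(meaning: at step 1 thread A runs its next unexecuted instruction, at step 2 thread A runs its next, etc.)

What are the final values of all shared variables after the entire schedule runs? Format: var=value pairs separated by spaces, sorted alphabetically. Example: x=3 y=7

Step 1: thread A executes A1 (x = x * 2). Shared: x=2. PCs: A@1 B@0 C@0
Step 2: thread A executes A2 (x = x + 3). Shared: x=5. PCs: A@2 B@0 C@0
Step 3: thread B executes B1 (x = x - 1). Shared: x=4. PCs: A@2 B@1 C@0
Step 4: thread C executes C1 (x = x - 1). Shared: x=3. PCs: A@2 B@1 C@1
Step 5: thread B executes B2 (x = x + 2). Shared: x=5. PCs: A@2 B@2 C@1
Step 6: thread C executes C2 (x = x * 3). Shared: x=15. PCs: A@2 B@2 C@2

Answer: x=15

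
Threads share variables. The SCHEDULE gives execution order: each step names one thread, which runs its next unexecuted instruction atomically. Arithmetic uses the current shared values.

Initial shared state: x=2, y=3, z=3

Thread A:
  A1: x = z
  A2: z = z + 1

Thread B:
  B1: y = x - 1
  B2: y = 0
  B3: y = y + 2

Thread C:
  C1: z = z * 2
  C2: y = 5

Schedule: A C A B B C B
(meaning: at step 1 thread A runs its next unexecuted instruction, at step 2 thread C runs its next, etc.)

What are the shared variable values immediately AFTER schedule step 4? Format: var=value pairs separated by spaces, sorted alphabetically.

Step 1: thread A executes A1 (x = z). Shared: x=3 y=3 z=3. PCs: A@1 B@0 C@0
Step 2: thread C executes C1 (z = z * 2). Shared: x=3 y=3 z=6. PCs: A@1 B@0 C@1
Step 3: thread A executes A2 (z = z + 1). Shared: x=3 y=3 z=7. PCs: A@2 B@0 C@1
Step 4: thread B executes B1 (y = x - 1). Shared: x=3 y=2 z=7. PCs: A@2 B@1 C@1

Answer: x=3 y=2 z=7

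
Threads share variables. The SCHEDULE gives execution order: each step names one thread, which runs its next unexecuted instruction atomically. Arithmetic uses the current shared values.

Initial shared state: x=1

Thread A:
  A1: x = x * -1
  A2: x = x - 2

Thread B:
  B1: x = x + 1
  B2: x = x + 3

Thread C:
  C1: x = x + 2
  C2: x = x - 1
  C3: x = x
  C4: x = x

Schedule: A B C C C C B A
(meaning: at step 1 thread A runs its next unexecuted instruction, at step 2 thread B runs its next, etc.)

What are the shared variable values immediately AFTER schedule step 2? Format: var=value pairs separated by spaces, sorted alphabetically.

Step 1: thread A executes A1 (x = x * -1). Shared: x=-1. PCs: A@1 B@0 C@0
Step 2: thread B executes B1 (x = x + 1). Shared: x=0. PCs: A@1 B@1 C@0

Answer: x=0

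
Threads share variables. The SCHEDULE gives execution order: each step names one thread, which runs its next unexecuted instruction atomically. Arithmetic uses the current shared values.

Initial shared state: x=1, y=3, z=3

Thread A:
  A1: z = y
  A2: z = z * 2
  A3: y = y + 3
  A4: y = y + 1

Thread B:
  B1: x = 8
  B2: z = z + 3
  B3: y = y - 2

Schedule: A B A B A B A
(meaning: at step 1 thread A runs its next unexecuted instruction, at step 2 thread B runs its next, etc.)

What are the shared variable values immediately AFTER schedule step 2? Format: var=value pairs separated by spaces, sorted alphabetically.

Answer: x=8 y=3 z=3

Derivation:
Step 1: thread A executes A1 (z = y). Shared: x=1 y=3 z=3. PCs: A@1 B@0
Step 2: thread B executes B1 (x = 8). Shared: x=8 y=3 z=3. PCs: A@1 B@1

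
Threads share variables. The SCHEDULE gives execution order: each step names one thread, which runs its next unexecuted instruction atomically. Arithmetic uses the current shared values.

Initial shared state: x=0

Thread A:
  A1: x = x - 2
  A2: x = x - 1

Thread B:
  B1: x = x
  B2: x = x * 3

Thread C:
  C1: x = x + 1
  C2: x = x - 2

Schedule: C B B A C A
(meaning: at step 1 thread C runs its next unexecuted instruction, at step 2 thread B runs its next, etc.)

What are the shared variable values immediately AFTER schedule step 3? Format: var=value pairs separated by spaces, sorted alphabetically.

Step 1: thread C executes C1 (x = x + 1). Shared: x=1. PCs: A@0 B@0 C@1
Step 2: thread B executes B1 (x = x). Shared: x=1. PCs: A@0 B@1 C@1
Step 3: thread B executes B2 (x = x * 3). Shared: x=3. PCs: A@0 B@2 C@1

Answer: x=3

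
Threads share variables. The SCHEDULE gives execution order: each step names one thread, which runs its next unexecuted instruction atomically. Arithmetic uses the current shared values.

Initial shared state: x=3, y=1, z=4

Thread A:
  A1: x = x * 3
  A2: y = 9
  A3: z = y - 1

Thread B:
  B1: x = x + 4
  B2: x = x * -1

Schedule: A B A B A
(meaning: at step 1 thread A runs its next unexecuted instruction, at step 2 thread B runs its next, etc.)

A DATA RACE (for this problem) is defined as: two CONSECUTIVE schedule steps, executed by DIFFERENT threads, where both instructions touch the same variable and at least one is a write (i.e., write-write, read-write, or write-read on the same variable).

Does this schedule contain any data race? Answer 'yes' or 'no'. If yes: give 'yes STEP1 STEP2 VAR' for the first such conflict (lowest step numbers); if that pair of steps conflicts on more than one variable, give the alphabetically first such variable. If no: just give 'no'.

Steps 1,2: A(x = x * 3) vs B(x = x + 4). RACE on x (W-W).
Steps 2,3: B(r=x,w=x) vs A(r=-,w=y). No conflict.
Steps 3,4: A(r=-,w=y) vs B(r=x,w=x). No conflict.
Steps 4,5: B(r=x,w=x) vs A(r=y,w=z). No conflict.
First conflict at steps 1,2.

Answer: yes 1 2 x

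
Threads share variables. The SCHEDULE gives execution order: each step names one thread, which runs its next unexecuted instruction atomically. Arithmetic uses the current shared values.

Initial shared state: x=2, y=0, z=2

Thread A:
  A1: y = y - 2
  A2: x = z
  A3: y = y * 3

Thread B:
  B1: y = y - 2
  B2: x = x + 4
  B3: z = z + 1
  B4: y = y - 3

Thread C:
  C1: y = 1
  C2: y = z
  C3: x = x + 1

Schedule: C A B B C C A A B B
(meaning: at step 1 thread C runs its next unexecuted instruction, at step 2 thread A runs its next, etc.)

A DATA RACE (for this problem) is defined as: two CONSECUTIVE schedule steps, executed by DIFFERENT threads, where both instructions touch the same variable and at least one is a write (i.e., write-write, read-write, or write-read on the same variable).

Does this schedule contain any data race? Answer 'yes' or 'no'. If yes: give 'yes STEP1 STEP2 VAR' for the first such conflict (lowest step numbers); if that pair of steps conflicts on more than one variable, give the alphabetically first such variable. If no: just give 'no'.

Answer: yes 1 2 y

Derivation:
Steps 1,2: C(y = 1) vs A(y = y - 2). RACE on y (W-W).
Steps 2,3: A(y = y - 2) vs B(y = y - 2). RACE on y (W-W).
Steps 3,4: same thread (B). No race.
Steps 4,5: B(r=x,w=x) vs C(r=z,w=y). No conflict.
Steps 5,6: same thread (C). No race.
Steps 6,7: C(x = x + 1) vs A(x = z). RACE on x (W-W).
Steps 7,8: same thread (A). No race.
Steps 8,9: A(r=y,w=y) vs B(r=z,w=z). No conflict.
Steps 9,10: same thread (B). No race.
First conflict at steps 1,2.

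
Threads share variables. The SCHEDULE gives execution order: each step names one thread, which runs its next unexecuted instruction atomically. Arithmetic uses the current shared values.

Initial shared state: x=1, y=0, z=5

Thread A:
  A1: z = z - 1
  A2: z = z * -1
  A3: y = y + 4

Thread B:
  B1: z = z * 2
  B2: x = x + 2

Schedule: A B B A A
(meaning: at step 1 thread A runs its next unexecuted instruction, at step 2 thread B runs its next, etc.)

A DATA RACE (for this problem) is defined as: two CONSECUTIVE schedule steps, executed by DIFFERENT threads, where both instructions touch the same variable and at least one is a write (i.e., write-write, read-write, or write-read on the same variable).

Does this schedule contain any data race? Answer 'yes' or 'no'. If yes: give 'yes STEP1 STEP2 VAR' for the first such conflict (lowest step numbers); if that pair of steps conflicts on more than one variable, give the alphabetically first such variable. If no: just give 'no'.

Answer: yes 1 2 z

Derivation:
Steps 1,2: A(z = z - 1) vs B(z = z * 2). RACE on z (W-W).
Steps 2,3: same thread (B). No race.
Steps 3,4: B(r=x,w=x) vs A(r=z,w=z). No conflict.
Steps 4,5: same thread (A). No race.
First conflict at steps 1,2.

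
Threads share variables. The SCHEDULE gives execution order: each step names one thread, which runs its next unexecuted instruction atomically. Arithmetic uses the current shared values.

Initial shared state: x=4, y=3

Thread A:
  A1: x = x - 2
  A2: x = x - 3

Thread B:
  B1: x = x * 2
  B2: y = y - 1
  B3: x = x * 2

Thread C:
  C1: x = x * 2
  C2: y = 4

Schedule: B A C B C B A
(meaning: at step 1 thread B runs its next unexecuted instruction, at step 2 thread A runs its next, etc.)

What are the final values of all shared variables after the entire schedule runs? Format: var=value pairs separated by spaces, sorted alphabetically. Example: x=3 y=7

Answer: x=21 y=4

Derivation:
Step 1: thread B executes B1 (x = x * 2). Shared: x=8 y=3. PCs: A@0 B@1 C@0
Step 2: thread A executes A1 (x = x - 2). Shared: x=6 y=3. PCs: A@1 B@1 C@0
Step 3: thread C executes C1 (x = x * 2). Shared: x=12 y=3. PCs: A@1 B@1 C@1
Step 4: thread B executes B2 (y = y - 1). Shared: x=12 y=2. PCs: A@1 B@2 C@1
Step 5: thread C executes C2 (y = 4). Shared: x=12 y=4. PCs: A@1 B@2 C@2
Step 6: thread B executes B3 (x = x * 2). Shared: x=24 y=4. PCs: A@1 B@3 C@2
Step 7: thread A executes A2 (x = x - 3). Shared: x=21 y=4. PCs: A@2 B@3 C@2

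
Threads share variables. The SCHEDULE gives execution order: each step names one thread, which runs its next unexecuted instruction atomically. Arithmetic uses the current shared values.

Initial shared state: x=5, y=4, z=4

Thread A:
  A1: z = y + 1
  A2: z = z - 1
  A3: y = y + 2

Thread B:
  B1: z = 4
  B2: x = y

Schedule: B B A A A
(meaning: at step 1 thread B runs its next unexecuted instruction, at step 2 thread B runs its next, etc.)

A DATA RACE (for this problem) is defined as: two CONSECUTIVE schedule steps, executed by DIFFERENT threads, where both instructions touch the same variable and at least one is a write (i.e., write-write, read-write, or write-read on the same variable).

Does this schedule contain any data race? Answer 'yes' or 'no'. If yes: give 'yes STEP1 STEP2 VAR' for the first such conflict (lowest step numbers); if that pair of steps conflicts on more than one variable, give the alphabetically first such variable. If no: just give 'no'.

Steps 1,2: same thread (B). No race.
Steps 2,3: B(r=y,w=x) vs A(r=y,w=z). No conflict.
Steps 3,4: same thread (A). No race.
Steps 4,5: same thread (A). No race.

Answer: no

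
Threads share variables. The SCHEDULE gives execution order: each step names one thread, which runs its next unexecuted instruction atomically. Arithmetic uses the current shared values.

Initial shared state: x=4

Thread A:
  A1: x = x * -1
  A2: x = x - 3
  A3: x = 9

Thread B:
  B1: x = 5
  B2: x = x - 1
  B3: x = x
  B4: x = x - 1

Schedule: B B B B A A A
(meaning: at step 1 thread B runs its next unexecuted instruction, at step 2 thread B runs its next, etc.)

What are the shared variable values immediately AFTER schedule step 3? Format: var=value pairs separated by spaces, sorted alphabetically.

Step 1: thread B executes B1 (x = 5). Shared: x=5. PCs: A@0 B@1
Step 2: thread B executes B2 (x = x - 1). Shared: x=4. PCs: A@0 B@2
Step 3: thread B executes B3 (x = x). Shared: x=4. PCs: A@0 B@3

Answer: x=4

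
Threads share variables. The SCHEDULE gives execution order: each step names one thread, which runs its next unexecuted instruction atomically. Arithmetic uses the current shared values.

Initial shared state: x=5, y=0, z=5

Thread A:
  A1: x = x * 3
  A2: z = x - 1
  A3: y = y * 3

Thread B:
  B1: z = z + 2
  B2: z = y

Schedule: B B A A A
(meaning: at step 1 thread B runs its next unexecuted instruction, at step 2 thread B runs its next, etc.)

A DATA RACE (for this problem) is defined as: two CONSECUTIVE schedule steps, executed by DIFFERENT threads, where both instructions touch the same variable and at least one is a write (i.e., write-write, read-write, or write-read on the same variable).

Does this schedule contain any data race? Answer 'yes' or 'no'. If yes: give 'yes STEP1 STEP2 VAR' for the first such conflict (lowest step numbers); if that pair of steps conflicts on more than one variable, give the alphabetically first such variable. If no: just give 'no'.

Steps 1,2: same thread (B). No race.
Steps 2,3: B(r=y,w=z) vs A(r=x,w=x). No conflict.
Steps 3,4: same thread (A). No race.
Steps 4,5: same thread (A). No race.

Answer: no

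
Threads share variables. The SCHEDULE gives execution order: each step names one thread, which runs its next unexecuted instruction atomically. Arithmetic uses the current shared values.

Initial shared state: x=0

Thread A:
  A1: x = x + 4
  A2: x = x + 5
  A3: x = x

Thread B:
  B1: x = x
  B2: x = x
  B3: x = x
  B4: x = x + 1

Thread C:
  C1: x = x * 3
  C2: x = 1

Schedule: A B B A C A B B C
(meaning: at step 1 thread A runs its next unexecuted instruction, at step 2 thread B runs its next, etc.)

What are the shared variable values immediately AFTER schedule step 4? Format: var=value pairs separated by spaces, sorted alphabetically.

Step 1: thread A executes A1 (x = x + 4). Shared: x=4. PCs: A@1 B@0 C@0
Step 2: thread B executes B1 (x = x). Shared: x=4. PCs: A@1 B@1 C@0
Step 3: thread B executes B2 (x = x). Shared: x=4. PCs: A@1 B@2 C@0
Step 4: thread A executes A2 (x = x + 5). Shared: x=9. PCs: A@2 B@2 C@0

Answer: x=9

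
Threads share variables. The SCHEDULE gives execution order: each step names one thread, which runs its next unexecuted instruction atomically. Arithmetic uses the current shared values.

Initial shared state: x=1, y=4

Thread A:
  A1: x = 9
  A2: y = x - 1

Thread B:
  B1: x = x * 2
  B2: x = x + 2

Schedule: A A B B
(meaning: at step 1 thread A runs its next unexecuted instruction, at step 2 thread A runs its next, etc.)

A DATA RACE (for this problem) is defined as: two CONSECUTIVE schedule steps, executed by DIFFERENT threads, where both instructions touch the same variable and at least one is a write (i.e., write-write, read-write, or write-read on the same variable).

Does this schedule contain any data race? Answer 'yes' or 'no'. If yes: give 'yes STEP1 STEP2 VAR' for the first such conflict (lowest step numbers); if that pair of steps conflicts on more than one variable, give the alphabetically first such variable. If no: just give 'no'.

Answer: yes 2 3 x

Derivation:
Steps 1,2: same thread (A). No race.
Steps 2,3: A(y = x - 1) vs B(x = x * 2). RACE on x (R-W).
Steps 3,4: same thread (B). No race.
First conflict at steps 2,3.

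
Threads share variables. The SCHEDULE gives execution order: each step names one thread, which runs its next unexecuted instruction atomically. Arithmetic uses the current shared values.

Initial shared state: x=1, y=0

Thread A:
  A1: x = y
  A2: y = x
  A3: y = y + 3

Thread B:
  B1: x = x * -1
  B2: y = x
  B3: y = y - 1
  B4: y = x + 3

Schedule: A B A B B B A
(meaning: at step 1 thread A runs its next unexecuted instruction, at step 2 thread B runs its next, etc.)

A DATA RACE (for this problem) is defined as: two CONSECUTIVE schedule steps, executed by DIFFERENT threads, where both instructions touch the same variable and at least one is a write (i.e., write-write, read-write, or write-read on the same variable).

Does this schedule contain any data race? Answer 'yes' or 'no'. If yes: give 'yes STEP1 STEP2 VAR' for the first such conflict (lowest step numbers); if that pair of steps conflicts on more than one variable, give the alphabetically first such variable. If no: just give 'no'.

Steps 1,2: A(x = y) vs B(x = x * -1). RACE on x (W-W).
Steps 2,3: B(x = x * -1) vs A(y = x). RACE on x (W-R).
Steps 3,4: A(y = x) vs B(y = x). RACE on y (W-W).
Steps 4,5: same thread (B). No race.
Steps 5,6: same thread (B). No race.
Steps 6,7: B(y = x + 3) vs A(y = y + 3). RACE on y (W-W).
First conflict at steps 1,2.

Answer: yes 1 2 x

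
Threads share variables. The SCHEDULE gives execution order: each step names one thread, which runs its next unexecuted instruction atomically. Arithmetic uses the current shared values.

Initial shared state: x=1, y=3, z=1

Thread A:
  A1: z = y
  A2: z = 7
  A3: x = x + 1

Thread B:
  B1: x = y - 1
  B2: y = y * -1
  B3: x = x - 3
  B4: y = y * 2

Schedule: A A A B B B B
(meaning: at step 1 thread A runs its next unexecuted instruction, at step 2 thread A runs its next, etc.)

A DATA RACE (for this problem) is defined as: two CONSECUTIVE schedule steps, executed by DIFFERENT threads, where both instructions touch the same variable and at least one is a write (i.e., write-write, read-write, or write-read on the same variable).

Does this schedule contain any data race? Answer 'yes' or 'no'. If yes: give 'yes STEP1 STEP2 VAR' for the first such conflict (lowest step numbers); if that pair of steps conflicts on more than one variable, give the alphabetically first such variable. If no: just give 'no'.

Steps 1,2: same thread (A). No race.
Steps 2,3: same thread (A). No race.
Steps 3,4: A(x = x + 1) vs B(x = y - 1). RACE on x (W-W).
Steps 4,5: same thread (B). No race.
Steps 5,6: same thread (B). No race.
Steps 6,7: same thread (B). No race.
First conflict at steps 3,4.

Answer: yes 3 4 x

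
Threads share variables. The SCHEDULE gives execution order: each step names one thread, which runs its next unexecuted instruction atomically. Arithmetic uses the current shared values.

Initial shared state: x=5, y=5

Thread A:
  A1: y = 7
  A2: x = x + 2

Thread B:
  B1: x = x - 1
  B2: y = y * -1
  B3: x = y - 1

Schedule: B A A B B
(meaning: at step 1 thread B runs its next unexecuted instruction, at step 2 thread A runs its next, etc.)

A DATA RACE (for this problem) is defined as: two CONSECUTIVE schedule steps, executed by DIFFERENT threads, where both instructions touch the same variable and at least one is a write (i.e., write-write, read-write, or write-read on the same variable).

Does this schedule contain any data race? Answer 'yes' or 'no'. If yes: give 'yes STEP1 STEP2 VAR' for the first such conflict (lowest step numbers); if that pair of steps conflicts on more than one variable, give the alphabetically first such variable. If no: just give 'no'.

Answer: no

Derivation:
Steps 1,2: B(r=x,w=x) vs A(r=-,w=y). No conflict.
Steps 2,3: same thread (A). No race.
Steps 3,4: A(r=x,w=x) vs B(r=y,w=y). No conflict.
Steps 4,5: same thread (B). No race.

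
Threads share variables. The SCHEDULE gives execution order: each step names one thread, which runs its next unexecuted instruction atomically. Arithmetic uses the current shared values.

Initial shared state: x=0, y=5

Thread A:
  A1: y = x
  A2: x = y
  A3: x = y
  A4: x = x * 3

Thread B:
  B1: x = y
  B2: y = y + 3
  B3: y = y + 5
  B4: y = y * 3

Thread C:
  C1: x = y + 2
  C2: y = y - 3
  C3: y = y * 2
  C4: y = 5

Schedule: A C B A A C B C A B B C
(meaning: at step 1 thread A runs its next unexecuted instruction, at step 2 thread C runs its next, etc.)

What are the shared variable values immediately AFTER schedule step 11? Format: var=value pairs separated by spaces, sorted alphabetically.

Answer: x=0 y=15

Derivation:
Step 1: thread A executes A1 (y = x). Shared: x=0 y=0. PCs: A@1 B@0 C@0
Step 2: thread C executes C1 (x = y + 2). Shared: x=2 y=0. PCs: A@1 B@0 C@1
Step 3: thread B executes B1 (x = y). Shared: x=0 y=0. PCs: A@1 B@1 C@1
Step 4: thread A executes A2 (x = y). Shared: x=0 y=0. PCs: A@2 B@1 C@1
Step 5: thread A executes A3 (x = y). Shared: x=0 y=0. PCs: A@3 B@1 C@1
Step 6: thread C executes C2 (y = y - 3). Shared: x=0 y=-3. PCs: A@3 B@1 C@2
Step 7: thread B executes B2 (y = y + 3). Shared: x=0 y=0. PCs: A@3 B@2 C@2
Step 8: thread C executes C3 (y = y * 2). Shared: x=0 y=0. PCs: A@3 B@2 C@3
Step 9: thread A executes A4 (x = x * 3). Shared: x=0 y=0. PCs: A@4 B@2 C@3
Step 10: thread B executes B3 (y = y + 5). Shared: x=0 y=5. PCs: A@4 B@3 C@3
Step 11: thread B executes B4 (y = y * 3). Shared: x=0 y=15. PCs: A@4 B@4 C@3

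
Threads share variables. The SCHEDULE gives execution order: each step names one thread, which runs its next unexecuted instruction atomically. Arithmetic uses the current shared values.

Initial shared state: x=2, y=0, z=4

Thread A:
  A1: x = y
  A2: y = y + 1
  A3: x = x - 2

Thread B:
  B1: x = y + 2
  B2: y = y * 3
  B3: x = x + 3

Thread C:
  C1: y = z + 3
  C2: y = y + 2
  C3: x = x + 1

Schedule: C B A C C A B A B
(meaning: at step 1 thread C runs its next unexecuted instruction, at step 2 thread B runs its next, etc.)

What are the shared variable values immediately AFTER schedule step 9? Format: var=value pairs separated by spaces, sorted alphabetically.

Answer: x=9 y=30 z=4

Derivation:
Step 1: thread C executes C1 (y = z + 3). Shared: x=2 y=7 z=4. PCs: A@0 B@0 C@1
Step 2: thread B executes B1 (x = y + 2). Shared: x=9 y=7 z=4. PCs: A@0 B@1 C@1
Step 3: thread A executes A1 (x = y). Shared: x=7 y=7 z=4. PCs: A@1 B@1 C@1
Step 4: thread C executes C2 (y = y + 2). Shared: x=7 y=9 z=4. PCs: A@1 B@1 C@2
Step 5: thread C executes C3 (x = x + 1). Shared: x=8 y=9 z=4. PCs: A@1 B@1 C@3
Step 6: thread A executes A2 (y = y + 1). Shared: x=8 y=10 z=4. PCs: A@2 B@1 C@3
Step 7: thread B executes B2 (y = y * 3). Shared: x=8 y=30 z=4. PCs: A@2 B@2 C@3
Step 8: thread A executes A3 (x = x - 2). Shared: x=6 y=30 z=4. PCs: A@3 B@2 C@3
Step 9: thread B executes B3 (x = x + 3). Shared: x=9 y=30 z=4. PCs: A@3 B@3 C@3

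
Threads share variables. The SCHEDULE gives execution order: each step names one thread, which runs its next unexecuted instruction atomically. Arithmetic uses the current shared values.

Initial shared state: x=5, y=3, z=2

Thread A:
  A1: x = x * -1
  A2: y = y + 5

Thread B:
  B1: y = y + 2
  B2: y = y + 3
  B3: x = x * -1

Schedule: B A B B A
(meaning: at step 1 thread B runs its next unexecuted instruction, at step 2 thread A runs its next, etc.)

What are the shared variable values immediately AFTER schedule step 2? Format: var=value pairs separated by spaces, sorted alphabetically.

Answer: x=-5 y=5 z=2

Derivation:
Step 1: thread B executes B1 (y = y + 2). Shared: x=5 y=5 z=2. PCs: A@0 B@1
Step 2: thread A executes A1 (x = x * -1). Shared: x=-5 y=5 z=2. PCs: A@1 B@1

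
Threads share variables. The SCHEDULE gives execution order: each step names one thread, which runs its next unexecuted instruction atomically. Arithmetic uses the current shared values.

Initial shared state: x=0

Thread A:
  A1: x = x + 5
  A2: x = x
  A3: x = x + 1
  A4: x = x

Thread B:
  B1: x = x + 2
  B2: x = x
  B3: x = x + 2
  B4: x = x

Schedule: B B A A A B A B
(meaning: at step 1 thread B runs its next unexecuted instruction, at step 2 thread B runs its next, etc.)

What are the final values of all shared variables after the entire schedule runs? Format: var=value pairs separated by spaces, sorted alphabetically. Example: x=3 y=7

Answer: x=10

Derivation:
Step 1: thread B executes B1 (x = x + 2). Shared: x=2. PCs: A@0 B@1
Step 2: thread B executes B2 (x = x). Shared: x=2. PCs: A@0 B@2
Step 3: thread A executes A1 (x = x + 5). Shared: x=7. PCs: A@1 B@2
Step 4: thread A executes A2 (x = x). Shared: x=7. PCs: A@2 B@2
Step 5: thread A executes A3 (x = x + 1). Shared: x=8. PCs: A@3 B@2
Step 6: thread B executes B3 (x = x + 2). Shared: x=10. PCs: A@3 B@3
Step 7: thread A executes A4 (x = x). Shared: x=10. PCs: A@4 B@3
Step 8: thread B executes B4 (x = x). Shared: x=10. PCs: A@4 B@4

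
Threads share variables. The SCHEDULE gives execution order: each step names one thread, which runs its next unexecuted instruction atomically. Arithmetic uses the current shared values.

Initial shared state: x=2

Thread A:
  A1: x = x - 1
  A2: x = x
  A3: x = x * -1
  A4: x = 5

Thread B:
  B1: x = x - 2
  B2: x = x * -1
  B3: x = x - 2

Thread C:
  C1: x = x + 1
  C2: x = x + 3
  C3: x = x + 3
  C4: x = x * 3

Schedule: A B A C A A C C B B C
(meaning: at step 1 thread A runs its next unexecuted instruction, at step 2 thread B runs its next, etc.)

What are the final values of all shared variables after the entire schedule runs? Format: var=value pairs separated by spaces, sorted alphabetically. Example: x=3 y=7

Step 1: thread A executes A1 (x = x - 1). Shared: x=1. PCs: A@1 B@0 C@0
Step 2: thread B executes B1 (x = x - 2). Shared: x=-1. PCs: A@1 B@1 C@0
Step 3: thread A executes A2 (x = x). Shared: x=-1. PCs: A@2 B@1 C@0
Step 4: thread C executes C1 (x = x + 1). Shared: x=0. PCs: A@2 B@1 C@1
Step 5: thread A executes A3 (x = x * -1). Shared: x=0. PCs: A@3 B@1 C@1
Step 6: thread A executes A4 (x = 5). Shared: x=5. PCs: A@4 B@1 C@1
Step 7: thread C executes C2 (x = x + 3). Shared: x=8. PCs: A@4 B@1 C@2
Step 8: thread C executes C3 (x = x + 3). Shared: x=11. PCs: A@4 B@1 C@3
Step 9: thread B executes B2 (x = x * -1). Shared: x=-11. PCs: A@4 B@2 C@3
Step 10: thread B executes B3 (x = x - 2). Shared: x=-13. PCs: A@4 B@3 C@3
Step 11: thread C executes C4 (x = x * 3). Shared: x=-39. PCs: A@4 B@3 C@4

Answer: x=-39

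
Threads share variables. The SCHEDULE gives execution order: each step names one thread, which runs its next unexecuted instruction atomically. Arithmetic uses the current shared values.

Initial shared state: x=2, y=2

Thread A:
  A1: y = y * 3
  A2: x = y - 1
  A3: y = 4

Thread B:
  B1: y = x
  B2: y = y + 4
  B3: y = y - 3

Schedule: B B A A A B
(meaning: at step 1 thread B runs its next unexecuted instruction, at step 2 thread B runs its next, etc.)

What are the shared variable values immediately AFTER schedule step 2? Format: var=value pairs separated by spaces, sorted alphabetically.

Step 1: thread B executes B1 (y = x). Shared: x=2 y=2. PCs: A@0 B@1
Step 2: thread B executes B2 (y = y + 4). Shared: x=2 y=6. PCs: A@0 B@2

Answer: x=2 y=6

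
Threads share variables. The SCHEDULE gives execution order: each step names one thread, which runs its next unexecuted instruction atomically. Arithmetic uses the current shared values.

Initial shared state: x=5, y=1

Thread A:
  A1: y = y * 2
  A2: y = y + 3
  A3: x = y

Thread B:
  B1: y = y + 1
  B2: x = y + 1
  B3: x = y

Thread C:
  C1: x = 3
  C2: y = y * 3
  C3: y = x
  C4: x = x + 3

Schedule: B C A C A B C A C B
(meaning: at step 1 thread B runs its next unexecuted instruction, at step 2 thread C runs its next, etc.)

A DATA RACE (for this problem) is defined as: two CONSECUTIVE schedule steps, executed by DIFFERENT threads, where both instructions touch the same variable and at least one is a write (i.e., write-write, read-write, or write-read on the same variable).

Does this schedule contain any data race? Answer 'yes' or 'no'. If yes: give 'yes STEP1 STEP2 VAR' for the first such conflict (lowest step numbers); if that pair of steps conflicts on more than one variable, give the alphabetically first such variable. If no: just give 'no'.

Answer: yes 3 4 y

Derivation:
Steps 1,2: B(r=y,w=y) vs C(r=-,w=x). No conflict.
Steps 2,3: C(r=-,w=x) vs A(r=y,w=y). No conflict.
Steps 3,4: A(y = y * 2) vs C(y = y * 3). RACE on y (W-W).
Steps 4,5: C(y = y * 3) vs A(y = y + 3). RACE on y (W-W).
Steps 5,6: A(y = y + 3) vs B(x = y + 1). RACE on y (W-R).
Steps 6,7: B(x = y + 1) vs C(y = x). RACE on x (W-R), y (R-W). Multiple vars; alphabetically first is x.
Steps 7,8: C(y = x) vs A(x = y). RACE on x (R-W), y (W-R). Multiple vars; alphabetically first is x.
Steps 8,9: A(x = y) vs C(x = x + 3). RACE on x (W-W).
Steps 9,10: C(x = x + 3) vs B(x = y). RACE on x (W-W).
First conflict at steps 3,4.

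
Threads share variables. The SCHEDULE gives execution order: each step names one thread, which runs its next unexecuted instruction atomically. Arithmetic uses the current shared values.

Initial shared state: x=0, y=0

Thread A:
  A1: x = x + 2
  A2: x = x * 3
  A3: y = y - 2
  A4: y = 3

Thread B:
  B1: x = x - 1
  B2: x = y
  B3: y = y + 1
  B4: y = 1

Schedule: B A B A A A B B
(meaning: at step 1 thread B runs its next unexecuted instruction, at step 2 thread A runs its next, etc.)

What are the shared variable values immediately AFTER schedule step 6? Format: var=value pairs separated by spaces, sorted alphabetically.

Step 1: thread B executes B1 (x = x - 1). Shared: x=-1 y=0. PCs: A@0 B@1
Step 2: thread A executes A1 (x = x + 2). Shared: x=1 y=0. PCs: A@1 B@1
Step 3: thread B executes B2 (x = y). Shared: x=0 y=0. PCs: A@1 B@2
Step 4: thread A executes A2 (x = x * 3). Shared: x=0 y=0. PCs: A@2 B@2
Step 5: thread A executes A3 (y = y - 2). Shared: x=0 y=-2. PCs: A@3 B@2
Step 6: thread A executes A4 (y = 3). Shared: x=0 y=3. PCs: A@4 B@2

Answer: x=0 y=3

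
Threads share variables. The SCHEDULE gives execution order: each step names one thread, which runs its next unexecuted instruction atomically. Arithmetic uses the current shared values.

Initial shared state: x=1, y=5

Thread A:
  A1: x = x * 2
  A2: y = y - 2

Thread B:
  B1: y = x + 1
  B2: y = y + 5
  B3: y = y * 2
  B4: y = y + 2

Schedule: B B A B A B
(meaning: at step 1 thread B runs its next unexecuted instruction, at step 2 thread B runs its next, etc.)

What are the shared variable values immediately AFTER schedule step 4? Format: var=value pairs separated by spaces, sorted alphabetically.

Step 1: thread B executes B1 (y = x + 1). Shared: x=1 y=2. PCs: A@0 B@1
Step 2: thread B executes B2 (y = y + 5). Shared: x=1 y=7. PCs: A@0 B@2
Step 3: thread A executes A1 (x = x * 2). Shared: x=2 y=7. PCs: A@1 B@2
Step 4: thread B executes B3 (y = y * 2). Shared: x=2 y=14. PCs: A@1 B@3

Answer: x=2 y=14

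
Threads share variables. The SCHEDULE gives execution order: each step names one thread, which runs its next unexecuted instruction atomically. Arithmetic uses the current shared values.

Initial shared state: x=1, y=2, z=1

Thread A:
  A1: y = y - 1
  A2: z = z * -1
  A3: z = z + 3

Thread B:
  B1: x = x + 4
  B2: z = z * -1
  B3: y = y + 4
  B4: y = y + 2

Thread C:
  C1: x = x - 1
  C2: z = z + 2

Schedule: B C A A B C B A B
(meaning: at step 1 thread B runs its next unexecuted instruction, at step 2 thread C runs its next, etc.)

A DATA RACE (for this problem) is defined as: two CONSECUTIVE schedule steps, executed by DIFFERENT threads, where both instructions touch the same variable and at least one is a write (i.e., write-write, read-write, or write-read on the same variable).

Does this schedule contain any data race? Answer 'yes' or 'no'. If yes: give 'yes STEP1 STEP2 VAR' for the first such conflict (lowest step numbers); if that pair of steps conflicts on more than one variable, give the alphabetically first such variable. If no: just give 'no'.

Answer: yes 1 2 x

Derivation:
Steps 1,2: B(x = x + 4) vs C(x = x - 1). RACE on x (W-W).
Steps 2,3: C(r=x,w=x) vs A(r=y,w=y). No conflict.
Steps 3,4: same thread (A). No race.
Steps 4,5: A(z = z * -1) vs B(z = z * -1). RACE on z (W-W).
Steps 5,6: B(z = z * -1) vs C(z = z + 2). RACE on z (W-W).
Steps 6,7: C(r=z,w=z) vs B(r=y,w=y). No conflict.
Steps 7,8: B(r=y,w=y) vs A(r=z,w=z). No conflict.
Steps 8,9: A(r=z,w=z) vs B(r=y,w=y). No conflict.
First conflict at steps 1,2.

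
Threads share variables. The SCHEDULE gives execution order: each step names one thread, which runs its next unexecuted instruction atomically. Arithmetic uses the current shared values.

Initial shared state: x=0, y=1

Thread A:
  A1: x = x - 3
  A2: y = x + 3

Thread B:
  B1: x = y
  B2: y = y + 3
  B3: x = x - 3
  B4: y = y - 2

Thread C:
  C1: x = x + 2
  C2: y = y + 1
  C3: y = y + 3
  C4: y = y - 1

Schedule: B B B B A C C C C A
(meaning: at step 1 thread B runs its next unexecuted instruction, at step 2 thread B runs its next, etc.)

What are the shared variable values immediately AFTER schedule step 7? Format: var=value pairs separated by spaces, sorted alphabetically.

Step 1: thread B executes B1 (x = y). Shared: x=1 y=1. PCs: A@0 B@1 C@0
Step 2: thread B executes B2 (y = y + 3). Shared: x=1 y=4. PCs: A@0 B@2 C@0
Step 3: thread B executes B3 (x = x - 3). Shared: x=-2 y=4. PCs: A@0 B@3 C@0
Step 4: thread B executes B4 (y = y - 2). Shared: x=-2 y=2. PCs: A@0 B@4 C@0
Step 5: thread A executes A1 (x = x - 3). Shared: x=-5 y=2. PCs: A@1 B@4 C@0
Step 6: thread C executes C1 (x = x + 2). Shared: x=-3 y=2. PCs: A@1 B@4 C@1
Step 7: thread C executes C2 (y = y + 1). Shared: x=-3 y=3. PCs: A@1 B@4 C@2

Answer: x=-3 y=3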